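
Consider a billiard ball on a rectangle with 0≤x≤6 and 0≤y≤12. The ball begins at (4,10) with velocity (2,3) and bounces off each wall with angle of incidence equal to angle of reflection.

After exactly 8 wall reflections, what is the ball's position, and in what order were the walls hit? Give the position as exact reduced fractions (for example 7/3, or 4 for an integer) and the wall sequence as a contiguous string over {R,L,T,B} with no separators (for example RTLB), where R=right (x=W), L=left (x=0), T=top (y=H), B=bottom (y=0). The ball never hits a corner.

Final position: (16/3,0)
Wall sequence: TRLBRTLB

1. t=2/3 → T at (16/3,12); v=(2,-3)
2. t=1/3 → R at (6,11); v=(-2,-3)
3. t=3 → L at (0,2); v=(2,-3)
4. t=2/3 → B at (4/3,0); v=(2,3)
5. t=7/3 → R at (6,7); v=(-2,3)
6. t=5/3 → T at (8/3,12); v=(-2,-3)
7. t=4/3 → L at (0,8); v=(2,-3)
8. t=8/3 → B at (16/3,0); v=(2,3)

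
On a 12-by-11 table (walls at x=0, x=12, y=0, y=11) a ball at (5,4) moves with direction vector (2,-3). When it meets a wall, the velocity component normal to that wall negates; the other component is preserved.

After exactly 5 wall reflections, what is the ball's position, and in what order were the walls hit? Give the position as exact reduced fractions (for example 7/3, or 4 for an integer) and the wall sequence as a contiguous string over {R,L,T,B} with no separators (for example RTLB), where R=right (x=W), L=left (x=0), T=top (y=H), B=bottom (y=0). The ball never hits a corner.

Final position: (0,5/2)
Wall sequence: BRTBL

1. t=4/3 → B at (23/3,0); v=(2,3)
2. t=13/6 → R at (12,13/2); v=(-2,3)
3. t=3/2 → T at (9,11); v=(-2,-3)
4. t=11/3 → B at (5/3,0); v=(-2,3)
5. t=5/6 → L at (0,5/2); v=(2,3)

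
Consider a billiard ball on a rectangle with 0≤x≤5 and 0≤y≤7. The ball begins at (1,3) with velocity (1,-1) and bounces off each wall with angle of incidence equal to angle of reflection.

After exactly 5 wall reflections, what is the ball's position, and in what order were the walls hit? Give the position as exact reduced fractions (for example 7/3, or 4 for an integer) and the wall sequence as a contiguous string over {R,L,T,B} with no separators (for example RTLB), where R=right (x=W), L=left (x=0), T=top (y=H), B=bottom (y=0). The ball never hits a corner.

Final position: (5,3)
Wall sequence: BRLTR

1. t=3 → B at (4,0); v=(1,1)
2. t=1 → R at (5,1); v=(-1,1)
3. t=5 → L at (0,6); v=(1,1)
4. t=1 → T at (1,7); v=(1,-1)
5. t=4 → R at (5,3); v=(-1,-1)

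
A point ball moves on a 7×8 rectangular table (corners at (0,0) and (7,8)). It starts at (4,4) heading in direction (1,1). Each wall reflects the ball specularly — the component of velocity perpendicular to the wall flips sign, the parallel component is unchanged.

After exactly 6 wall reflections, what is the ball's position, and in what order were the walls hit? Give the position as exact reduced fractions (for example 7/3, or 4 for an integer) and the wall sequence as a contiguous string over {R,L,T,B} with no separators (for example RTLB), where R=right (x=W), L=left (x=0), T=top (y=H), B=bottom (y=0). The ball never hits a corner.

Final position: (4,8)
Wall sequence: RTLBRT

1. t=3 → R at (7,7); v=(-1,1)
2. t=1 → T at (6,8); v=(-1,-1)
3. t=6 → L at (0,2); v=(1,-1)
4. t=2 → B at (2,0); v=(1,1)
5. t=5 → R at (7,5); v=(-1,1)
6. t=3 → T at (4,8); v=(-1,-1)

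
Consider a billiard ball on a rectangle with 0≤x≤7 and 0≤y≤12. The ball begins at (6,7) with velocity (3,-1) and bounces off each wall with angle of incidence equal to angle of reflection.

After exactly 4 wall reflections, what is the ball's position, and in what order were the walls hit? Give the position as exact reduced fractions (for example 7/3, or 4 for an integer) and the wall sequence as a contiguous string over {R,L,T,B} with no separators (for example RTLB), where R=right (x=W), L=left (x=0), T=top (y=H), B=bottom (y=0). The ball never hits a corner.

1. t=1/3 → R at (7,20/3); v=(-3,-1)
2. t=7/3 → L at (0,13/3); v=(3,-1)
3. t=7/3 → R at (7,2); v=(-3,-1)
4. t=2 → B at (1,0); v=(-3,1)

Final position: (1,0)
Wall sequence: RLRB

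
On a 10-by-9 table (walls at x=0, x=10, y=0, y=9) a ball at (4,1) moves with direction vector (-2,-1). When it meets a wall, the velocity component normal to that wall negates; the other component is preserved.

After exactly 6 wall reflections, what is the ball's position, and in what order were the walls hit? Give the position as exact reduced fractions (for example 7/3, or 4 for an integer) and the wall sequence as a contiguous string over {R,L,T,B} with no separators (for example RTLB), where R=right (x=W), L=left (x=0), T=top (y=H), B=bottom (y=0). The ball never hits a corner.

Final position: (10,2)
Wall sequence: BLRTLR

1. t=1 → B at (2,0); v=(-2,1)
2. t=1 → L at (0,1); v=(2,1)
3. t=5 → R at (10,6); v=(-2,1)
4. t=3 → T at (4,9); v=(-2,-1)
5. t=2 → L at (0,7); v=(2,-1)
6. t=5 → R at (10,2); v=(-2,-1)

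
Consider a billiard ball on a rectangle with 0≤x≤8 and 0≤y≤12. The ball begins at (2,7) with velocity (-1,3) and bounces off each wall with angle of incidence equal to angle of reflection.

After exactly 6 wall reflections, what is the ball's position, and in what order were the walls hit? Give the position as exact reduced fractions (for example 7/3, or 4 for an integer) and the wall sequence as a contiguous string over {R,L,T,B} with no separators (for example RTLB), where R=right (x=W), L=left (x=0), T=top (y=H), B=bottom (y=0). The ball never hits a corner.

1. t=5/3 → T at (1/3,12); v=(-1,-3)
2. t=1/3 → L at (0,11); v=(1,-3)
3. t=11/3 → B at (11/3,0); v=(1,3)
4. t=4 → T at (23/3,12); v=(1,-3)
5. t=1/3 → R at (8,11); v=(-1,-3)
6. t=11/3 → B at (13/3,0); v=(-1,3)

Final position: (13/3,0)
Wall sequence: TLBTRB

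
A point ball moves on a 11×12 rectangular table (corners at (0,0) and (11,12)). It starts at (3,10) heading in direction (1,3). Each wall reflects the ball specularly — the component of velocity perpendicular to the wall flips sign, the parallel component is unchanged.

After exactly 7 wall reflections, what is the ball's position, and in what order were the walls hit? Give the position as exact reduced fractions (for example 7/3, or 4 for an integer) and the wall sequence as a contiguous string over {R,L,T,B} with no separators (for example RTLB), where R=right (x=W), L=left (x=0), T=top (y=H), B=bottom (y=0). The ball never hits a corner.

Final position: (0,5)
Wall sequence: TBRTBTL

1. t=2/3 → T at (11/3,12); v=(1,-3)
2. t=4 → B at (23/3,0); v=(1,3)
3. t=10/3 → R at (11,10); v=(-1,3)
4. t=2/3 → T at (31/3,12); v=(-1,-3)
5. t=4 → B at (19/3,0); v=(-1,3)
6. t=4 → T at (7/3,12); v=(-1,-3)
7. t=7/3 → L at (0,5); v=(1,-3)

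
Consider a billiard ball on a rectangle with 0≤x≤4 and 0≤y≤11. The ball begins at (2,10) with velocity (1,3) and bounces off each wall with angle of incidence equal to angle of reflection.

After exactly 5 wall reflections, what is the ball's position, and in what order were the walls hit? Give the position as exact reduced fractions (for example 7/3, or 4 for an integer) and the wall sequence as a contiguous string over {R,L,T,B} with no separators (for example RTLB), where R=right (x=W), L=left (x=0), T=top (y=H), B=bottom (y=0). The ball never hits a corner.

1. t=1/3 → T at (7/3,11); v=(1,-3)
2. t=5/3 → R at (4,6); v=(-1,-3)
3. t=2 → B at (2,0); v=(-1,3)
4. t=2 → L at (0,6); v=(1,3)
5. t=5/3 → T at (5/3,11); v=(1,-3)

Final position: (5/3,11)
Wall sequence: TRBLT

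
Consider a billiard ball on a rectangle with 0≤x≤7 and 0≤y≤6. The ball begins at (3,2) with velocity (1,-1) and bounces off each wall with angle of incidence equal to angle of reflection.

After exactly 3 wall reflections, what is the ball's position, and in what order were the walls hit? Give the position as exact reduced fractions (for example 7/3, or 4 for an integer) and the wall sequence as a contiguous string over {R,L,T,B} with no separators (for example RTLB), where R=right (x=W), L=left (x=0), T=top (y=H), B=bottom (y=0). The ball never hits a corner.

Final position: (3,6)
Wall sequence: BRT

1. t=2 → B at (5,0); v=(1,1)
2. t=2 → R at (7,2); v=(-1,1)
3. t=4 → T at (3,6); v=(-1,-1)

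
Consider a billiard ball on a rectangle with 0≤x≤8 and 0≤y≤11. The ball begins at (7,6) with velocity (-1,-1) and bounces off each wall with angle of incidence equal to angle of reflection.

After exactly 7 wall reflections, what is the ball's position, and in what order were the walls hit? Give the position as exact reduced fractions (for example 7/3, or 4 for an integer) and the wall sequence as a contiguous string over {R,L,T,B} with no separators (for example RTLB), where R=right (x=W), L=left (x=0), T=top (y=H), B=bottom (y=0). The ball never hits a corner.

Final position: (8,3)
Wall sequence: BLRTLBR

1. t=6 → B at (1,0); v=(-1,1)
2. t=1 → L at (0,1); v=(1,1)
3. t=8 → R at (8,9); v=(-1,1)
4. t=2 → T at (6,11); v=(-1,-1)
5. t=6 → L at (0,5); v=(1,-1)
6. t=5 → B at (5,0); v=(1,1)
7. t=3 → R at (8,3); v=(-1,1)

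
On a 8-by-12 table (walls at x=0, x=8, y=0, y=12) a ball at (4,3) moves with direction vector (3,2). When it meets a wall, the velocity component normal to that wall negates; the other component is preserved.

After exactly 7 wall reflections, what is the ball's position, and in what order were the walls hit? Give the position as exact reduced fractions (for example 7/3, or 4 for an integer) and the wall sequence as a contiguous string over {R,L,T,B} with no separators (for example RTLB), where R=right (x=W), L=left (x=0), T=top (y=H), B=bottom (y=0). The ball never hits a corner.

Final position: (8,3)
Wall sequence: RLTRLBR

1. t=4/3 → R at (8,17/3); v=(-3,2)
2. t=8/3 → L at (0,11); v=(3,2)
3. t=1/2 → T at (3/2,12); v=(3,-2)
4. t=13/6 → R at (8,23/3); v=(-3,-2)
5. t=8/3 → L at (0,7/3); v=(3,-2)
6. t=7/6 → B at (7/2,0); v=(3,2)
7. t=3/2 → R at (8,3); v=(-3,2)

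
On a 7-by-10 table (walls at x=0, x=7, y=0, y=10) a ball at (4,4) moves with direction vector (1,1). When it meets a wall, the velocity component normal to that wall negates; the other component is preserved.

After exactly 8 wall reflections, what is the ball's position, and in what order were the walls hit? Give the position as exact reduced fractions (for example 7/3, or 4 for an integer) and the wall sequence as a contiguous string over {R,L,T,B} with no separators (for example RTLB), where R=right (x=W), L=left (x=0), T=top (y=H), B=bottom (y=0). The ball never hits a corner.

Final position: (7,5)
Wall sequence: RTLBRLTR

1. t=3 → R at (7,7); v=(-1,1)
2. t=3 → T at (4,10); v=(-1,-1)
3. t=4 → L at (0,6); v=(1,-1)
4. t=6 → B at (6,0); v=(1,1)
5. t=1 → R at (7,1); v=(-1,1)
6. t=7 → L at (0,8); v=(1,1)
7. t=2 → T at (2,10); v=(1,-1)
8. t=5 → R at (7,5); v=(-1,-1)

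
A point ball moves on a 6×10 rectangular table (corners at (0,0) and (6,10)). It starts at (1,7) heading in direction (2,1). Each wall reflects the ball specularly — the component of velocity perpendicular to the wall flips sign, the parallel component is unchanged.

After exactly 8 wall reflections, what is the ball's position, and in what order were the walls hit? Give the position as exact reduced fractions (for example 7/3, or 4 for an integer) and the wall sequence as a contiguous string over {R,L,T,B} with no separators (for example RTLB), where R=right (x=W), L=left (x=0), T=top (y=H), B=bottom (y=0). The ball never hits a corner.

1. t=5/2 → R at (6,19/2); v=(-2,1)
2. t=1/2 → T at (5,10); v=(-2,-1)
3. t=5/2 → L at (0,15/2); v=(2,-1)
4. t=3 → R at (6,9/2); v=(-2,-1)
5. t=3 → L at (0,3/2); v=(2,-1)
6. t=3/2 → B at (3,0); v=(2,1)
7. t=3/2 → R at (6,3/2); v=(-2,1)
8. t=3 → L at (0,9/2); v=(2,1)

Final position: (0,9/2)
Wall sequence: RTLRLBRL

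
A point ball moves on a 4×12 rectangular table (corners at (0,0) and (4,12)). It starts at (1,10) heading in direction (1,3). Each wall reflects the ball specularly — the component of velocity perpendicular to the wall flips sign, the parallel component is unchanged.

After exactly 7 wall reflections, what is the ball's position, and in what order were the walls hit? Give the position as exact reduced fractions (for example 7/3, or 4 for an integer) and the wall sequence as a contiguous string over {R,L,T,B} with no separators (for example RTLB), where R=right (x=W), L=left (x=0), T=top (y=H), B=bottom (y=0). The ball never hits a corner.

1. t=2/3 → T at (5/3,12); v=(1,-3)
2. t=7/3 → R at (4,5); v=(-1,-3)
3. t=5/3 → B at (7/3,0); v=(-1,3)
4. t=7/3 → L at (0,7); v=(1,3)
5. t=5/3 → T at (5/3,12); v=(1,-3)
6. t=7/3 → R at (4,5); v=(-1,-3)
7. t=5/3 → B at (7/3,0); v=(-1,3)

Final position: (7/3,0)
Wall sequence: TRBLTRB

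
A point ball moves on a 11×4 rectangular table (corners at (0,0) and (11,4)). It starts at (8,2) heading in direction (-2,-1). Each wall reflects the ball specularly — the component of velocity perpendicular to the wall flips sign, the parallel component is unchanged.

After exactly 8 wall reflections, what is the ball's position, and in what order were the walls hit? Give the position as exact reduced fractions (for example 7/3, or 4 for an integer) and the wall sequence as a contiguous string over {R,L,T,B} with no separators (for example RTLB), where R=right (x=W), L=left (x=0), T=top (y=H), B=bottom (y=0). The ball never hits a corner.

Final position: (6,0)
Wall sequence: BLTRBTLB

1. t=2 → B at (4,0); v=(-2,1)
2. t=2 → L at (0,2); v=(2,1)
3. t=2 → T at (4,4); v=(2,-1)
4. t=7/2 → R at (11,1/2); v=(-2,-1)
5. t=1/2 → B at (10,0); v=(-2,1)
6. t=4 → T at (2,4); v=(-2,-1)
7. t=1 → L at (0,3); v=(2,-1)
8. t=3 → B at (6,0); v=(2,1)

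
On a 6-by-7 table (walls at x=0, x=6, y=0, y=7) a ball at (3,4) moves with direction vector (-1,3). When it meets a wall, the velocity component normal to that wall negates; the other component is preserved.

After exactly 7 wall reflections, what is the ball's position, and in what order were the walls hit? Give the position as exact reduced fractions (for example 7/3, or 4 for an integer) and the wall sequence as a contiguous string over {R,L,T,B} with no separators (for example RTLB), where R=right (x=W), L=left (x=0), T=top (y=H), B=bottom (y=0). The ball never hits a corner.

Final position: (14/3,7)
Wall sequence: TLBTBRT

1. t=1 → T at (2,7); v=(-1,-3)
2. t=2 → L at (0,1); v=(1,-3)
3. t=1/3 → B at (1/3,0); v=(1,3)
4. t=7/3 → T at (8/3,7); v=(1,-3)
5. t=7/3 → B at (5,0); v=(1,3)
6. t=1 → R at (6,3); v=(-1,3)
7. t=4/3 → T at (14/3,7); v=(-1,-3)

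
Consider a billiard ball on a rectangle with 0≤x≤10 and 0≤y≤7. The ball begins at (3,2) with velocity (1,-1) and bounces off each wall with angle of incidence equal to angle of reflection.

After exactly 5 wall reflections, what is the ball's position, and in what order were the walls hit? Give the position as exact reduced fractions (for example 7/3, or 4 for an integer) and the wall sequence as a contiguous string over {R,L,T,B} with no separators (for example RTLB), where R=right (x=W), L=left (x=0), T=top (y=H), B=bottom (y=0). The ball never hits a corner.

1. t=2 → B at (5,0); v=(1,1)
2. t=5 → R at (10,5); v=(-1,1)
3. t=2 → T at (8,7); v=(-1,-1)
4. t=7 → B at (1,0); v=(-1,1)
5. t=1 → L at (0,1); v=(1,1)

Final position: (0,1)
Wall sequence: BRTBL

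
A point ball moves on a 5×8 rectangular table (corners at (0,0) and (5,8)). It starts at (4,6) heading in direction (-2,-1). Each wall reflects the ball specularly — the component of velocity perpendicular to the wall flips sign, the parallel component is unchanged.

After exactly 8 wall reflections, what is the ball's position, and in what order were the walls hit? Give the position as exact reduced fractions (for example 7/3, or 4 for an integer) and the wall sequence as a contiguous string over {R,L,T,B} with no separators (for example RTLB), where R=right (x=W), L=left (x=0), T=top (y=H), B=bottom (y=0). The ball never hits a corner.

Final position: (5,15/2)
Wall sequence: LRBLRLTR

1. t=2 → L at (0,4); v=(2,-1)
2. t=5/2 → R at (5,3/2); v=(-2,-1)
3. t=3/2 → B at (2,0); v=(-2,1)
4. t=1 → L at (0,1); v=(2,1)
5. t=5/2 → R at (5,7/2); v=(-2,1)
6. t=5/2 → L at (0,6); v=(2,1)
7. t=2 → T at (4,8); v=(2,-1)
8. t=1/2 → R at (5,15/2); v=(-2,-1)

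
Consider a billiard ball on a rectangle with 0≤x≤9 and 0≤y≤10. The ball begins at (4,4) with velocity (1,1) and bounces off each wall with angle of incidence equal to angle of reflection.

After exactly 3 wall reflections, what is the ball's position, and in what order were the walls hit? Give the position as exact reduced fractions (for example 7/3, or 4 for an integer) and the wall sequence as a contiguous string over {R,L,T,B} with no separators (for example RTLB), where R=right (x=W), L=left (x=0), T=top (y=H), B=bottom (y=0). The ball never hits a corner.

1. t=5 → R at (9,9); v=(-1,1)
2. t=1 → T at (8,10); v=(-1,-1)
3. t=8 → L at (0,2); v=(1,-1)

Final position: (0,2)
Wall sequence: RTL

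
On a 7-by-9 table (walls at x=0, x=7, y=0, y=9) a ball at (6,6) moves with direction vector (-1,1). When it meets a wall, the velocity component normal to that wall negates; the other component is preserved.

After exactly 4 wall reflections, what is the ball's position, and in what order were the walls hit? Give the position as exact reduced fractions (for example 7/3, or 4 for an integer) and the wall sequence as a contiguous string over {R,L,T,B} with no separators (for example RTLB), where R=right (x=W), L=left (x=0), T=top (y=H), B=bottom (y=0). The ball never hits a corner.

Final position: (7,1)
Wall sequence: TLBR

1. t=3 → T at (3,9); v=(-1,-1)
2. t=3 → L at (0,6); v=(1,-1)
3. t=6 → B at (6,0); v=(1,1)
4. t=1 → R at (7,1); v=(-1,1)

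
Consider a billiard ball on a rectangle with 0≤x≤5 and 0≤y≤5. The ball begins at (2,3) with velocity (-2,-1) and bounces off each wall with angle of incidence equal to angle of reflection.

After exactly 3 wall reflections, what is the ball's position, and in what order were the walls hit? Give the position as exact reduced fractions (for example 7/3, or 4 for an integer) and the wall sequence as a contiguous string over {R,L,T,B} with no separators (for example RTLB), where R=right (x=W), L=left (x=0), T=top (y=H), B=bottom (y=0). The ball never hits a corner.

Final position: (5,1/2)
Wall sequence: LBR

1. t=1 → L at (0,2); v=(2,-1)
2. t=2 → B at (4,0); v=(2,1)
3. t=1/2 → R at (5,1/2); v=(-2,1)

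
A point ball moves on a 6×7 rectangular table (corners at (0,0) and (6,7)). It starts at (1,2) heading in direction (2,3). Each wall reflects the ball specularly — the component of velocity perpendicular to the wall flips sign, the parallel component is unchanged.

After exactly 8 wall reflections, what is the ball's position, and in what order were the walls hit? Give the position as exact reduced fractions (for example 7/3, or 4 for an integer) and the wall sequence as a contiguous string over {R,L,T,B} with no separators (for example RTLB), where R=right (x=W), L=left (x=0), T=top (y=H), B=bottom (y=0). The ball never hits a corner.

1. t=5/3 → T at (13/3,7); v=(2,-3)
2. t=5/6 → R at (6,9/2); v=(-2,-3)
3. t=3/2 → B at (3,0); v=(-2,3)
4. t=3/2 → L at (0,9/2); v=(2,3)
5. t=5/6 → T at (5/3,7); v=(2,-3)
6. t=13/6 → R at (6,1/2); v=(-2,-3)
7. t=1/6 → B at (17/3,0); v=(-2,3)
8. t=7/3 → T at (1,7); v=(-2,-3)

Final position: (1,7)
Wall sequence: TRBLTRBT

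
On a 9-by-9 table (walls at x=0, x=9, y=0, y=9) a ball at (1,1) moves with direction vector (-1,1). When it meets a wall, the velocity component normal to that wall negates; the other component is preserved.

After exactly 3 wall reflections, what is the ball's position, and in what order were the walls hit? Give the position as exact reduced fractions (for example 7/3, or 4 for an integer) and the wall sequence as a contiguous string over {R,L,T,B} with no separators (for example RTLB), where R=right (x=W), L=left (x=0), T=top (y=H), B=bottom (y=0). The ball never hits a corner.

Final position: (9,7)
Wall sequence: LTR

1. t=1 → L at (0,2); v=(1,1)
2. t=7 → T at (7,9); v=(1,-1)
3. t=2 → R at (9,7); v=(-1,-1)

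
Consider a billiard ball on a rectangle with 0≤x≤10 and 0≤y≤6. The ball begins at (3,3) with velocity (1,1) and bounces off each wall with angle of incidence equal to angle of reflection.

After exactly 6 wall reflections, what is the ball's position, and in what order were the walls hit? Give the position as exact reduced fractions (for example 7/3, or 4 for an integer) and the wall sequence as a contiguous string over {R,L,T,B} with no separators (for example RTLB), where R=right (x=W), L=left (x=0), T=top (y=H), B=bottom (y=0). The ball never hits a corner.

Final position: (4,0)
Wall sequence: TRBTLB

1. t=3 → T at (6,6); v=(1,-1)
2. t=4 → R at (10,2); v=(-1,-1)
3. t=2 → B at (8,0); v=(-1,1)
4. t=6 → T at (2,6); v=(-1,-1)
5. t=2 → L at (0,4); v=(1,-1)
6. t=4 → B at (4,0); v=(1,1)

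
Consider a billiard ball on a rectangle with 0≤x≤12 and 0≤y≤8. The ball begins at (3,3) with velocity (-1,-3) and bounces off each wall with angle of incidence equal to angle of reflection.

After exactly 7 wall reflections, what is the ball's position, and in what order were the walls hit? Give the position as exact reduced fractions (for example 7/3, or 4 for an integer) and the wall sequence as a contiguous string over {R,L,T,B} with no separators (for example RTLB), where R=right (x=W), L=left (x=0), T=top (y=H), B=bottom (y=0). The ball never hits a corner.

Final position: (34/3,8)
Wall sequence: BLTBTBT

1. t=1 → B at (2,0); v=(-1,3)
2. t=2 → L at (0,6); v=(1,3)
3. t=2/3 → T at (2/3,8); v=(1,-3)
4. t=8/3 → B at (10/3,0); v=(1,3)
5. t=8/3 → T at (6,8); v=(1,-3)
6. t=8/3 → B at (26/3,0); v=(1,3)
7. t=8/3 → T at (34/3,8); v=(1,-3)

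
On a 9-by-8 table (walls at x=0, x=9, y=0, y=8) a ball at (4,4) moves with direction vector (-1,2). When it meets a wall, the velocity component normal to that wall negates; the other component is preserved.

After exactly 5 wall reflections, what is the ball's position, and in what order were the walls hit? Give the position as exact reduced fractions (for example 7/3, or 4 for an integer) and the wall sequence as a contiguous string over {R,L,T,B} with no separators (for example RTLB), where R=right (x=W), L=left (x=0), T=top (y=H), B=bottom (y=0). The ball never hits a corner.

1. t=2 → T at (2,8); v=(-1,-2)
2. t=2 → L at (0,4); v=(1,-2)
3. t=2 → B at (2,0); v=(1,2)
4. t=4 → T at (6,8); v=(1,-2)
5. t=3 → R at (9,2); v=(-1,-2)

Final position: (9,2)
Wall sequence: TLBTR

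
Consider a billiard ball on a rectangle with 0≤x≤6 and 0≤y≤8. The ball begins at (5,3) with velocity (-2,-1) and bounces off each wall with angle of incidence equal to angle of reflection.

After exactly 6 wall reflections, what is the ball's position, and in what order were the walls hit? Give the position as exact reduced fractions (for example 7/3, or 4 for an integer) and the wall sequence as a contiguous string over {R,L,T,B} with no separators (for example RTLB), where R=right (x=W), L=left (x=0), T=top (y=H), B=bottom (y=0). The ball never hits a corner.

Final position: (6,15/2)
Wall sequence: LBRLTR

1. t=5/2 → L at (0,1/2); v=(2,-1)
2. t=1/2 → B at (1,0); v=(2,1)
3. t=5/2 → R at (6,5/2); v=(-2,1)
4. t=3 → L at (0,11/2); v=(2,1)
5. t=5/2 → T at (5,8); v=(2,-1)
6. t=1/2 → R at (6,15/2); v=(-2,-1)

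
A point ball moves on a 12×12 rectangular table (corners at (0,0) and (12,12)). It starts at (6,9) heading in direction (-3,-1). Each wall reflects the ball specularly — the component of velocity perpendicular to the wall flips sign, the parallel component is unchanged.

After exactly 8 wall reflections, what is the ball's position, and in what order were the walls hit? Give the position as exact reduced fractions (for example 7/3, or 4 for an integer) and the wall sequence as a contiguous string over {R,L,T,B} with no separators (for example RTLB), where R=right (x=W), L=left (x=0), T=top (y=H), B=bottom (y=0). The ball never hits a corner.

Final position: (12,11)
Wall sequence: LRBLRLTR

1. t=2 → L at (0,7); v=(3,-1)
2. t=4 → R at (12,3); v=(-3,-1)
3. t=3 → B at (3,0); v=(-3,1)
4. t=1 → L at (0,1); v=(3,1)
5. t=4 → R at (12,5); v=(-3,1)
6. t=4 → L at (0,9); v=(3,1)
7. t=3 → T at (9,12); v=(3,-1)
8. t=1 → R at (12,11); v=(-3,-1)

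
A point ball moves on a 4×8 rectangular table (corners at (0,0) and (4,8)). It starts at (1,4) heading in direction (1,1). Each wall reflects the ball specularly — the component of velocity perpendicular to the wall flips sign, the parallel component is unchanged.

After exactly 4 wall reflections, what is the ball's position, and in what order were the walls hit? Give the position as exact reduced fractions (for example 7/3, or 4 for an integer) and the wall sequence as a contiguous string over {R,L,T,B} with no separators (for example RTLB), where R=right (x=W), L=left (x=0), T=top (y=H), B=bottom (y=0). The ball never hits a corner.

Final position: (4,1)
Wall sequence: RTLR

1. t=3 → R at (4,7); v=(-1,1)
2. t=1 → T at (3,8); v=(-1,-1)
3. t=3 → L at (0,5); v=(1,-1)
4. t=4 → R at (4,1); v=(-1,-1)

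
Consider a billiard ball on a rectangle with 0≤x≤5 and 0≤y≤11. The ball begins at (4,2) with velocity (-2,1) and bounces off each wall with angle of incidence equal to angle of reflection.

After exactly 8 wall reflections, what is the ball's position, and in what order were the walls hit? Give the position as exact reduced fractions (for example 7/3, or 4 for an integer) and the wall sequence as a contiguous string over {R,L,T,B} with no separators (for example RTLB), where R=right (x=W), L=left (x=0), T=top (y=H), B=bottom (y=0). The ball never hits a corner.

1. t=2 → L at (0,4); v=(2,1)
2. t=5/2 → R at (5,13/2); v=(-2,1)
3. t=5/2 → L at (0,9); v=(2,1)
4. t=2 → T at (4,11); v=(2,-1)
5. t=1/2 → R at (5,21/2); v=(-2,-1)
6. t=5/2 → L at (0,8); v=(2,-1)
7. t=5/2 → R at (5,11/2); v=(-2,-1)
8. t=5/2 → L at (0,3); v=(2,-1)

Final position: (0,3)
Wall sequence: LRLTRLRL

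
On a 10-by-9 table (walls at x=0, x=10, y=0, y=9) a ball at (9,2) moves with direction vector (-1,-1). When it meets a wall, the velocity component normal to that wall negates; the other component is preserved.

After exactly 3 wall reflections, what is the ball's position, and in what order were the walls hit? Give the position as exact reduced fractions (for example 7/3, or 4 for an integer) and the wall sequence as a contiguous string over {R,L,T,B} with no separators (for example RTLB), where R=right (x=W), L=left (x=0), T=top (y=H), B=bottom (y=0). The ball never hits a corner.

1. t=2 → B at (7,0); v=(-1,1)
2. t=7 → L at (0,7); v=(1,1)
3. t=2 → T at (2,9); v=(1,-1)

Final position: (2,9)
Wall sequence: BLT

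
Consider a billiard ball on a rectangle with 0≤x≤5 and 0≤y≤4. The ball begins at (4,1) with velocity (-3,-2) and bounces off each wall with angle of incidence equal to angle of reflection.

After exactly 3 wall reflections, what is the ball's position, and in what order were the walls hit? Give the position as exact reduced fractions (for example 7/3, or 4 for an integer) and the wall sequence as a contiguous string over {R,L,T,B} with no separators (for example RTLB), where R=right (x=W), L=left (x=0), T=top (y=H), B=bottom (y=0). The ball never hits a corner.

Final position: (7/2,4)
Wall sequence: BLT

1. t=1/2 → B at (5/2,0); v=(-3,2)
2. t=5/6 → L at (0,5/3); v=(3,2)
3. t=7/6 → T at (7/2,4); v=(3,-2)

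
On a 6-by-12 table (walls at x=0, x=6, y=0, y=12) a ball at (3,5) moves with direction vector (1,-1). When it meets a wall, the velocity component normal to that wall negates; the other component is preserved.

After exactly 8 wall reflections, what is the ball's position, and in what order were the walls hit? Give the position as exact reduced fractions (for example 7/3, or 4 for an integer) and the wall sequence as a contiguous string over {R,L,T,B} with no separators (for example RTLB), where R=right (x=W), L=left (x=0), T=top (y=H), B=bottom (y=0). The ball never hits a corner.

1. t=3 → R at (6,2); v=(-1,-1)
2. t=2 → B at (4,0); v=(-1,1)
3. t=4 → L at (0,4); v=(1,1)
4. t=6 → R at (6,10); v=(-1,1)
5. t=2 → T at (4,12); v=(-1,-1)
6. t=4 → L at (0,8); v=(1,-1)
7. t=6 → R at (6,2); v=(-1,-1)
8. t=2 → B at (4,0); v=(-1,1)

Final position: (4,0)
Wall sequence: RBLRTLRB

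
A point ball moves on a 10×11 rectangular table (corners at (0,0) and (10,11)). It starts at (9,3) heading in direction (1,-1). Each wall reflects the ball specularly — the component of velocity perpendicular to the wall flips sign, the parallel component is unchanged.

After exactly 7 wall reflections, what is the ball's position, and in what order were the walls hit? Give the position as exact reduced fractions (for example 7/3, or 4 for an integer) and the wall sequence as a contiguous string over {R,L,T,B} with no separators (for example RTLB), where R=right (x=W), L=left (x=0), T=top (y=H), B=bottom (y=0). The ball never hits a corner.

1. t=1 → R at (10,2); v=(-1,-1)
2. t=2 → B at (8,0); v=(-1,1)
3. t=8 → L at (0,8); v=(1,1)
4. t=3 → T at (3,11); v=(1,-1)
5. t=7 → R at (10,4); v=(-1,-1)
6. t=4 → B at (6,0); v=(-1,1)
7. t=6 → L at (0,6); v=(1,1)

Final position: (0,6)
Wall sequence: RBLTRBL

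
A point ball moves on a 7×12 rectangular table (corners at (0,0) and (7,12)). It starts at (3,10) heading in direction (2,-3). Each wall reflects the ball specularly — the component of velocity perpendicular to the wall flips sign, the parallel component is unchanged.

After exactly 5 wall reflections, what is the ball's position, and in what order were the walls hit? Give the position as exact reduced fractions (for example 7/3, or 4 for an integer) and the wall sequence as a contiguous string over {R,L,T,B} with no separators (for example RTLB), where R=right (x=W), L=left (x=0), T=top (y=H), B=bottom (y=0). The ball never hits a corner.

1. t=2 → R at (7,4); v=(-2,-3)
2. t=4/3 → B at (13/3,0); v=(-2,3)
3. t=13/6 → L at (0,13/2); v=(2,3)
4. t=11/6 → T at (11/3,12); v=(2,-3)
5. t=5/3 → R at (7,7); v=(-2,-3)

Final position: (7,7)
Wall sequence: RBLTR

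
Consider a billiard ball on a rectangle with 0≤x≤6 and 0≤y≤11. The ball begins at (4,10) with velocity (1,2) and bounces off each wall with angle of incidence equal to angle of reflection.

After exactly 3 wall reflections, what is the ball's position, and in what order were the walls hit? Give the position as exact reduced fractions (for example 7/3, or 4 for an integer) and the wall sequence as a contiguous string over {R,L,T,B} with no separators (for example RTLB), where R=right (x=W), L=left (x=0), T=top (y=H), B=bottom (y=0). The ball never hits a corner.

Final position: (2,0)
Wall sequence: TRB

1. t=1/2 → T at (9/2,11); v=(1,-2)
2. t=3/2 → R at (6,8); v=(-1,-2)
3. t=4 → B at (2,0); v=(-1,2)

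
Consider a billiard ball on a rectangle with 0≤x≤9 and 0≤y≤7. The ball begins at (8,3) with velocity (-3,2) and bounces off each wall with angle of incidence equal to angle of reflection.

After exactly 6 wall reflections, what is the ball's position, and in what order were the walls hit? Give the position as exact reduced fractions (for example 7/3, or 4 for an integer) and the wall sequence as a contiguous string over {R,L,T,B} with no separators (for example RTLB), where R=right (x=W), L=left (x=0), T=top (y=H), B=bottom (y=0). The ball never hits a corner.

1. t=2 → T at (2,7); v=(-3,-2)
2. t=2/3 → L at (0,17/3); v=(3,-2)
3. t=17/6 → B at (17/2,0); v=(3,2)
4. t=1/6 → R at (9,1/3); v=(-3,2)
5. t=3 → L at (0,19/3); v=(3,2)
6. t=1/3 → T at (1,7); v=(3,-2)

Final position: (1,7)
Wall sequence: TLBRLT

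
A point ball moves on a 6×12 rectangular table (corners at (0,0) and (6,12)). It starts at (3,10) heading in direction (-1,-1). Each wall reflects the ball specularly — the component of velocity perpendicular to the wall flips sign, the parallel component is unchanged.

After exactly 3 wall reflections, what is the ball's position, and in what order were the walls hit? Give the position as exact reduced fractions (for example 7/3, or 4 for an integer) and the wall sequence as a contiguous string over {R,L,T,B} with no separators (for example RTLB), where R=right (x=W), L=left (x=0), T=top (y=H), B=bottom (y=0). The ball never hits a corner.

Final position: (5,0)
Wall sequence: LRB

1. t=3 → L at (0,7); v=(1,-1)
2. t=6 → R at (6,1); v=(-1,-1)
3. t=1 → B at (5,0); v=(-1,1)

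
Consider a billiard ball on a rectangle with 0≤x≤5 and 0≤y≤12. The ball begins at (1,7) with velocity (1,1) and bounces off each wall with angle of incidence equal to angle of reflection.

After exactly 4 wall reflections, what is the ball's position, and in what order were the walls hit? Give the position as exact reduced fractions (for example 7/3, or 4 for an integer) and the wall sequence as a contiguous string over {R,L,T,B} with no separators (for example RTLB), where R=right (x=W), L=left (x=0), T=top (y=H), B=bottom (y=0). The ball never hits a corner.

Final position: (5,3)
Wall sequence: RTLR

1. t=4 → R at (5,11); v=(-1,1)
2. t=1 → T at (4,12); v=(-1,-1)
3. t=4 → L at (0,8); v=(1,-1)
4. t=5 → R at (5,3); v=(-1,-1)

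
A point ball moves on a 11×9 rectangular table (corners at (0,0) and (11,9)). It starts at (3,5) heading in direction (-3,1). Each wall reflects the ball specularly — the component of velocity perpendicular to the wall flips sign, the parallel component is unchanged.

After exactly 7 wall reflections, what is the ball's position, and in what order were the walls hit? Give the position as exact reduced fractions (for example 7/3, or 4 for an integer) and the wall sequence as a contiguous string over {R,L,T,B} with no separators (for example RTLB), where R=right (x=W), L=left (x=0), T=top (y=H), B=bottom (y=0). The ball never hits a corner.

Final position: (0,8/3)
Wall sequence: LTRLRBL

1. t=1 → L at (0,6); v=(3,1)
2. t=3 → T at (9,9); v=(3,-1)
3. t=2/3 → R at (11,25/3); v=(-3,-1)
4. t=11/3 → L at (0,14/3); v=(3,-1)
5. t=11/3 → R at (11,1); v=(-3,-1)
6. t=1 → B at (8,0); v=(-3,1)
7. t=8/3 → L at (0,8/3); v=(3,1)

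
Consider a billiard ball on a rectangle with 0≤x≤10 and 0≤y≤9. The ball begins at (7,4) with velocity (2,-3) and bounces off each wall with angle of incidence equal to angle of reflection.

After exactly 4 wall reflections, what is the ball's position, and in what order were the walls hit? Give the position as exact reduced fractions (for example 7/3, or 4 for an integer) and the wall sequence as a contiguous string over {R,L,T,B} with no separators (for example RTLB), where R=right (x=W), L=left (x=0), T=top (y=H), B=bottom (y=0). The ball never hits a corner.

Final position: (0,5/2)
Wall sequence: BRTL

1. t=4/3 → B at (29/3,0); v=(2,3)
2. t=1/6 → R at (10,1/2); v=(-2,3)
3. t=17/6 → T at (13/3,9); v=(-2,-3)
4. t=13/6 → L at (0,5/2); v=(2,-3)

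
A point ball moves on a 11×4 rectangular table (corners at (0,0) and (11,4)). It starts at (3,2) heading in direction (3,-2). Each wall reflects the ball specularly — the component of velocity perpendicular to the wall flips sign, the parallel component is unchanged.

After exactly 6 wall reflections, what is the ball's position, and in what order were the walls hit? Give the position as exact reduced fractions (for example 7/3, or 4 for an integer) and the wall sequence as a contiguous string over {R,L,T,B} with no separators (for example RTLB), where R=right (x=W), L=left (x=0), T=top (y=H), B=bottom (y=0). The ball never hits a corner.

Final position: (2,4)
Wall sequence: BRTBLT

1. t=1 → B at (6,0); v=(3,2)
2. t=5/3 → R at (11,10/3); v=(-3,2)
3. t=1/3 → T at (10,4); v=(-3,-2)
4. t=2 → B at (4,0); v=(-3,2)
5. t=4/3 → L at (0,8/3); v=(3,2)
6. t=2/3 → T at (2,4); v=(3,-2)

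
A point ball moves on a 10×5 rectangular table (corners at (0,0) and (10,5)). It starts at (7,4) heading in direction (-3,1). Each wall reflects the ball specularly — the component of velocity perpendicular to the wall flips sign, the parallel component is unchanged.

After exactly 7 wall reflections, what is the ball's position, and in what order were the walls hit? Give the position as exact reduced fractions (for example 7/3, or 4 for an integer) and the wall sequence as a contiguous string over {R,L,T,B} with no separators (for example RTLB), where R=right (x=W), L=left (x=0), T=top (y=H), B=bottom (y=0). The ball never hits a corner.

1. t=1 → T at (4,5); v=(-3,-1)
2. t=4/3 → L at (0,11/3); v=(3,-1)
3. t=10/3 → R at (10,1/3); v=(-3,-1)
4. t=1/3 → B at (9,0); v=(-3,1)
5. t=3 → L at (0,3); v=(3,1)
6. t=2 → T at (6,5); v=(3,-1)
7. t=4/3 → R at (10,11/3); v=(-3,-1)

Final position: (10,11/3)
Wall sequence: TLRBLTR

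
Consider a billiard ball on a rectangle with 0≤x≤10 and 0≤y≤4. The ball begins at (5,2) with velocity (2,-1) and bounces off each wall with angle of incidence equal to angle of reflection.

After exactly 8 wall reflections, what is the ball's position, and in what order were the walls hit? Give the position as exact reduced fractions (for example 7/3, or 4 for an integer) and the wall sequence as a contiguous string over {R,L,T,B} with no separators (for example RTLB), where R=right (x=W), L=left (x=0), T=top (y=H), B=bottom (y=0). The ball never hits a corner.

1. t=2 → B at (9,0); v=(2,1)
2. t=1/2 → R at (10,1/2); v=(-2,1)
3. t=7/2 → T at (3,4); v=(-2,-1)
4. t=3/2 → L at (0,5/2); v=(2,-1)
5. t=5/2 → B at (5,0); v=(2,1)
6. t=5/2 → R at (10,5/2); v=(-2,1)
7. t=3/2 → T at (7,4); v=(-2,-1)
8. t=7/2 → L at (0,1/2); v=(2,-1)

Final position: (0,1/2)
Wall sequence: BRTLBRTL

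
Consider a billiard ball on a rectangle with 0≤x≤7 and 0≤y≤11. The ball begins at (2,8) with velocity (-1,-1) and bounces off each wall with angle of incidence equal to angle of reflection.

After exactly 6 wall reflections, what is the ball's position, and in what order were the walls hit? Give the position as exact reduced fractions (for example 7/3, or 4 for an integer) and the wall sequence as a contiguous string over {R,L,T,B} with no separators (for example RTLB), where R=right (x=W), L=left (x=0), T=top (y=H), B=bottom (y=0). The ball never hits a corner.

1. t=2 → L at (0,6); v=(1,-1)
2. t=6 → B at (6,0); v=(1,1)
3. t=1 → R at (7,1); v=(-1,1)
4. t=7 → L at (0,8); v=(1,1)
5. t=3 → T at (3,11); v=(1,-1)
6. t=4 → R at (7,7); v=(-1,-1)

Final position: (7,7)
Wall sequence: LBRLTR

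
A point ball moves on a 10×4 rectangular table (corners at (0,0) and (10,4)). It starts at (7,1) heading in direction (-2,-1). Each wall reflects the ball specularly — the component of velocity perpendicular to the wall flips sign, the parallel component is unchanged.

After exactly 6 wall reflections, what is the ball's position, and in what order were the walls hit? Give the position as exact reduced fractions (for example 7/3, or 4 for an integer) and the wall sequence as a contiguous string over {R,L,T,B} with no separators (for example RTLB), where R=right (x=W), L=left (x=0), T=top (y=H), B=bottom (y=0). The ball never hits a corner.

1. t=1 → B at (5,0); v=(-2,1)
2. t=5/2 → L at (0,5/2); v=(2,1)
3. t=3/2 → T at (3,4); v=(2,-1)
4. t=7/2 → R at (10,1/2); v=(-2,-1)
5. t=1/2 → B at (9,0); v=(-2,1)
6. t=4 → T at (1,4); v=(-2,-1)

Final position: (1,4)
Wall sequence: BLTRBT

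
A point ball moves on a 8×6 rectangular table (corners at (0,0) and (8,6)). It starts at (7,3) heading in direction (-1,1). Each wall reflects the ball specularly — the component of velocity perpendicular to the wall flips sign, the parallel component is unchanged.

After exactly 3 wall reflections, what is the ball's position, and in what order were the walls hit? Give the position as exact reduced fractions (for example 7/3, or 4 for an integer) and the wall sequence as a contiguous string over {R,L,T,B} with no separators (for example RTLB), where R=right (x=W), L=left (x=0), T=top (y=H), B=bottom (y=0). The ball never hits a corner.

Final position: (2,0)
Wall sequence: TLB

1. t=3 → T at (4,6); v=(-1,-1)
2. t=4 → L at (0,2); v=(1,-1)
3. t=2 → B at (2,0); v=(1,1)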